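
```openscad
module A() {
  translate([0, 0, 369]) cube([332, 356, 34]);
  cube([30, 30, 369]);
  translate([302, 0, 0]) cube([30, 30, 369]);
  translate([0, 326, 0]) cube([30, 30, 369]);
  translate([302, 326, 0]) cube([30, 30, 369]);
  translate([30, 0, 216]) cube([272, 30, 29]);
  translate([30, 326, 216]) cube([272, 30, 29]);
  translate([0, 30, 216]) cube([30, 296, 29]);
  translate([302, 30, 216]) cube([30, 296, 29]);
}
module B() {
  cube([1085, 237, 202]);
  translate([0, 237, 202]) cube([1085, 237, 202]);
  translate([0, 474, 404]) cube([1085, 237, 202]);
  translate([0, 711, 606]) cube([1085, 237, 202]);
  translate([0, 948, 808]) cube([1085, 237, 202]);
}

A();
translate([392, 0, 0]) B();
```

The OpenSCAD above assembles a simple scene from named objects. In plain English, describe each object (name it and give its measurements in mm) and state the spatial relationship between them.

A is a four-legged stool. The seat is 332×356 mm, 34 mm thick, top at z = 403 mm. It stands on four square legs, each 30×30 mm in cross-section, from z = 0 to the seat underside, each flush with a corner of the seat. Four stretchers, 30 mm wide and 29 mm tall, connect adjacent legs with their undersides at z = 216 mm, each running between the inner faces of the legs it joins and aligned with the legs' outer faces on the other axis.

B is a run of 5 identical solid stair steps. Each tread is 1085×237 mm and each step block is 202 mm high. Step 1 rests on the floor; step k is offset from step 1 by (k−1)×237 mm in y and (k−1)×202 mm in z.

The staircase is on the floor beside the stool on its +x side.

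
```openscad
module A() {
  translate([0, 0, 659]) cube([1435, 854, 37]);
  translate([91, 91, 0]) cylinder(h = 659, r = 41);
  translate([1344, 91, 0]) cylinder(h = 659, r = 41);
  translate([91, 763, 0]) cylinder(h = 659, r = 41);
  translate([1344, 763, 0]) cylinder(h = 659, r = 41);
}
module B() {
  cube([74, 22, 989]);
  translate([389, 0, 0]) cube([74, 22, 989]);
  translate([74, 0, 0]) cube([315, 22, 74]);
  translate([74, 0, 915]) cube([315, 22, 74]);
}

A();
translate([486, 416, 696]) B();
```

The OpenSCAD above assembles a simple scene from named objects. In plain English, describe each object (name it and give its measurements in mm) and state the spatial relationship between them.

A is a rectangular dining table. The top is 1435×854×37 mm with its upper surface at z = 696 mm. It stands on four round legs of 82 mm diameter, each leg's bounding box inset 50 mm from the nearest pair of top edges, running from the floor to the underside of the top.

B is a picture frame with a 315×841 mm rectangular opening (x by z) and a uniform 74 mm border on every side. Frame depth is 22 mm along y. It is built from two vertical stiles running the full outside height and two horizontal rails spanning the gap between the stiles.

The picture frame is on top of the table, centred.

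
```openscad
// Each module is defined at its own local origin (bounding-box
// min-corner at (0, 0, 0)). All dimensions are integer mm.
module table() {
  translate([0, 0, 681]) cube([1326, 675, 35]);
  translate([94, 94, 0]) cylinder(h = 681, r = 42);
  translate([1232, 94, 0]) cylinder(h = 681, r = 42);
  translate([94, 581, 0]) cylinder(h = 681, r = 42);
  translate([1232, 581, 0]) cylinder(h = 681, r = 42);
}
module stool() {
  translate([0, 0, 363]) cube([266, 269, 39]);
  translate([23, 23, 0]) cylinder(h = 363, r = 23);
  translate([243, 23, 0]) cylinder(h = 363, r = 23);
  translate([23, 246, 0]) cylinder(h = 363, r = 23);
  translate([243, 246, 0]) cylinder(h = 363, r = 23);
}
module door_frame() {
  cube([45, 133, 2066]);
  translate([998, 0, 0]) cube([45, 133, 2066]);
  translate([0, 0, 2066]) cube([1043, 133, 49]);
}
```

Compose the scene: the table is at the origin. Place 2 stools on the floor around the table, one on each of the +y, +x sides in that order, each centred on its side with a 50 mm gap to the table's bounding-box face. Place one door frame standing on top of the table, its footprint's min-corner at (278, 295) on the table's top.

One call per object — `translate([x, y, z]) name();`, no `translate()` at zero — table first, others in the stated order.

table();
translate([530, 725, 0]) stool();
translate([1376, 203, 0]) stool();
translate([278, 295, 716]) door_frame();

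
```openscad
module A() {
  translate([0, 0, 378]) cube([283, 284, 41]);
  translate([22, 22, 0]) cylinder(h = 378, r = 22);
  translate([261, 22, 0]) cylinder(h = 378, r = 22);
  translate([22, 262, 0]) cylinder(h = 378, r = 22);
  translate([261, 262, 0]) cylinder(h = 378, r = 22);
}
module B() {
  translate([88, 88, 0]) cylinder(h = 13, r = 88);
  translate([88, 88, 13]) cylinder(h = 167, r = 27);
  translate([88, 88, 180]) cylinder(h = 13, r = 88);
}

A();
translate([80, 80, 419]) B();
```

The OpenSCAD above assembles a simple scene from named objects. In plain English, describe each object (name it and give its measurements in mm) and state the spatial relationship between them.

A is a four-legged stool. The seat is a 283×284×41 mm slab whose top surface is at z = 419 mm; four round legs, each 44 mm in diameter, run from the floor (z = 0) to the underside of the seat, each leg's axis is inset half a diameter from the nearest pair of seat edges (so the leg's bounding box is flush with the corner).

B is a spool: two coaxial disc flanges of radius 88 mm and thickness 13 mm, joined by a core cylinder of radius 27 mm and height 167 mm. The lower flange rests on z = 0 and the three cylinders share a vertical axis.

The spool is on top of the stool.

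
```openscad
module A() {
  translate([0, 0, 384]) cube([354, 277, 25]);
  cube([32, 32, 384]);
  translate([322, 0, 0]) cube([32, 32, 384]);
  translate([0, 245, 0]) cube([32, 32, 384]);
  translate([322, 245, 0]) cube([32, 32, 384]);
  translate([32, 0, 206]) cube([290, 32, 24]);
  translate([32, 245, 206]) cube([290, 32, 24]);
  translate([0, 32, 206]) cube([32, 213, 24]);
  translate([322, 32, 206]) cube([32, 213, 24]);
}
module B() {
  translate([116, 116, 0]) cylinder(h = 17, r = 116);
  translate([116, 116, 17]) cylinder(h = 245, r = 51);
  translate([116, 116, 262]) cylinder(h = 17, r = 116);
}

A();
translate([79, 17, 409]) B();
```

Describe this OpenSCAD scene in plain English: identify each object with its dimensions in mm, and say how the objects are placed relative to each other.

A is a four-legged stool. The seat is 354×277 mm, 25 mm thick, top at z = 409 mm. It stands on four square legs, each 32×32 mm in cross-section, from z = 0 to the seat underside, each flush with a corner of the seat. Four stretchers, 32 mm wide and 24 mm tall, connect adjacent legs with their undersides at z = 206 mm, each running between the inner faces of the legs it joins and aligned with the legs' outer faces on the other axis.

B is a spool: two coaxial disc flanges of radius 116 mm and thickness 17 mm, joined by a core cylinder of radius 51 mm and height 245 mm. The lower flange rests on z = 0 and the three cylinders share a vertical axis.

The spool is on top of the stool.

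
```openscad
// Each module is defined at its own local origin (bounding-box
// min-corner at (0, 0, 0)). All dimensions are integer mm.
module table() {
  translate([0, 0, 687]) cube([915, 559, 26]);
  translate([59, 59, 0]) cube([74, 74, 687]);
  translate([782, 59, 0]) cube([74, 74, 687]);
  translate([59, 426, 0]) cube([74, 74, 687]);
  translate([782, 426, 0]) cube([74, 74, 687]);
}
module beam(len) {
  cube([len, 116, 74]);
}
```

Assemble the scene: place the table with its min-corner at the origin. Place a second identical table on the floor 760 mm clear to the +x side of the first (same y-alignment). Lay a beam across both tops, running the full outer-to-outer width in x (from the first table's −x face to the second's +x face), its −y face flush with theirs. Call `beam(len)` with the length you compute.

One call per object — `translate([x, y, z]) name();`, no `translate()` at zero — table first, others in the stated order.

table();
translate([1675, 0, 0]) table();
translate([0, 0, 713]) beam(2590);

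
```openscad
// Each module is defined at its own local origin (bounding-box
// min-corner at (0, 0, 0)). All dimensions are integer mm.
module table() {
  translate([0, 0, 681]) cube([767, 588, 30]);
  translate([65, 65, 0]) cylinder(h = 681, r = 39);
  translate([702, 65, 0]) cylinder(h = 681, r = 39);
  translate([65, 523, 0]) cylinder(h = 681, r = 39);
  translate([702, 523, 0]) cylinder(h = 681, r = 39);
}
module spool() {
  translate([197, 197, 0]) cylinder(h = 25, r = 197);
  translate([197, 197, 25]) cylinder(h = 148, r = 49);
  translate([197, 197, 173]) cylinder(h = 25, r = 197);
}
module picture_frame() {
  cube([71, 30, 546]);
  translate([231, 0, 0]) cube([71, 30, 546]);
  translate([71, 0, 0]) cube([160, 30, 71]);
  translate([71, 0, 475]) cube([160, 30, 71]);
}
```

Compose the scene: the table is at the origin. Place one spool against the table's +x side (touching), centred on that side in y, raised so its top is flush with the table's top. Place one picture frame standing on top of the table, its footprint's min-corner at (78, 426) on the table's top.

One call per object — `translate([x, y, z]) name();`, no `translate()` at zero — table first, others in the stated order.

table();
translate([767, 97, 513]) spool();
translate([78, 426, 711]) picture_frame();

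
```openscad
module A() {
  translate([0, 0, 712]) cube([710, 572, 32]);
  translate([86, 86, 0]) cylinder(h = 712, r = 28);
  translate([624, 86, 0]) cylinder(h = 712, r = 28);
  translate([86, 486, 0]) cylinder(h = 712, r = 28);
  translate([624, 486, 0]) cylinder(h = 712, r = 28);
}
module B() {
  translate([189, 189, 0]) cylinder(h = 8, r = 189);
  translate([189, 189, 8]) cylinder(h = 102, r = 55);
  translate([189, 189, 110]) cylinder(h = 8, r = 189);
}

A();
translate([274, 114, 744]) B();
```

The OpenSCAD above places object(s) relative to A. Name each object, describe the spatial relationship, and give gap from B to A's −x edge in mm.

A is a table. B is a spool. The spool is on top of the table. The gap from the spool to the table's −x edge is 274 mm.

The spool's min-x is at 274; the table's min-x is 0; gap = 274 mm.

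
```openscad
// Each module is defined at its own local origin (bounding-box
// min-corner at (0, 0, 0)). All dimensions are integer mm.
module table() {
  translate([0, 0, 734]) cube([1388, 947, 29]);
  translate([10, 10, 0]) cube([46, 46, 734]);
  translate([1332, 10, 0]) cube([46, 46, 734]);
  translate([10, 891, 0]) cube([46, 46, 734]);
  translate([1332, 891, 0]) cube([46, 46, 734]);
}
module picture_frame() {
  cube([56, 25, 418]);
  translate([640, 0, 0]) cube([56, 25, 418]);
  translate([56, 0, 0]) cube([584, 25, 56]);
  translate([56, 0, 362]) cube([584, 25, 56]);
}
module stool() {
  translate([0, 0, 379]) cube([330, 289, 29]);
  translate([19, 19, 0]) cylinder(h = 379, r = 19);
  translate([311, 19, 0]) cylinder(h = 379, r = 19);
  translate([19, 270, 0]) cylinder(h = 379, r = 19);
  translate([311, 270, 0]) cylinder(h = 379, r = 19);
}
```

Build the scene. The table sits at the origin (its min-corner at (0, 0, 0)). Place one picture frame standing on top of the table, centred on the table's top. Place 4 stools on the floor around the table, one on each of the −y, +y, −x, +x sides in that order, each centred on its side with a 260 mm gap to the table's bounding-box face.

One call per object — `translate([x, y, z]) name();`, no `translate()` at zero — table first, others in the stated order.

table();
translate([346, 461, 763]) picture_frame();
translate([529, -549, 0]) stool();
translate([529, 1207, 0]) stool();
translate([-590, 329, 0]) stool();
translate([1648, 329, 0]) stool();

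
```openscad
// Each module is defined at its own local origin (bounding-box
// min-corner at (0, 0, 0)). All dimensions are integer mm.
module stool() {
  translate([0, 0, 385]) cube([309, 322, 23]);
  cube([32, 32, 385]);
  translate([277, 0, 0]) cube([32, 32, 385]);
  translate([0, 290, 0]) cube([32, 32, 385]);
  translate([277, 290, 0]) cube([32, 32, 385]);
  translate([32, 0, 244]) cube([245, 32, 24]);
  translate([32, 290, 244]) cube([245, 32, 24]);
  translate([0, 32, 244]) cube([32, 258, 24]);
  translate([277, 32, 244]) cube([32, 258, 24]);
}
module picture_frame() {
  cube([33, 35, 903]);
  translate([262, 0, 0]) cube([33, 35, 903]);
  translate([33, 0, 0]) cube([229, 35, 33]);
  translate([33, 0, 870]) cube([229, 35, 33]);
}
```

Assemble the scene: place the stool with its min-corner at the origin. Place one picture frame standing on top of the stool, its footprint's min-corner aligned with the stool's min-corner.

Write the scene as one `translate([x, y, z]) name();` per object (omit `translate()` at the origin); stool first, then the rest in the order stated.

stool();
translate([0, 0, 408]) picture_frame();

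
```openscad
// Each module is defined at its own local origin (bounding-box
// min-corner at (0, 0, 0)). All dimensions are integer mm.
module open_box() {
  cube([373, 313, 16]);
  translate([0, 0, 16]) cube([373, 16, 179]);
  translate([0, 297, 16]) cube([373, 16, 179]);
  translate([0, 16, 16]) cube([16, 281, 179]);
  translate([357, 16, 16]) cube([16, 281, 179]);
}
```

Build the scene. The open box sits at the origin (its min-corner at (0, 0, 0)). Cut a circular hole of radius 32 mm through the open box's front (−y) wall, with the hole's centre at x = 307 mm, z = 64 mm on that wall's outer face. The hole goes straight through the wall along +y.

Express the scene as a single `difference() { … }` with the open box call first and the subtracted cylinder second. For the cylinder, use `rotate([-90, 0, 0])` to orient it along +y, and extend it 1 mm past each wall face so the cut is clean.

difference() {
  open_box();
  translate([307, -1, 64]) rotate([-90, 0, 0]) cylinder(h = 18, r = 32);
}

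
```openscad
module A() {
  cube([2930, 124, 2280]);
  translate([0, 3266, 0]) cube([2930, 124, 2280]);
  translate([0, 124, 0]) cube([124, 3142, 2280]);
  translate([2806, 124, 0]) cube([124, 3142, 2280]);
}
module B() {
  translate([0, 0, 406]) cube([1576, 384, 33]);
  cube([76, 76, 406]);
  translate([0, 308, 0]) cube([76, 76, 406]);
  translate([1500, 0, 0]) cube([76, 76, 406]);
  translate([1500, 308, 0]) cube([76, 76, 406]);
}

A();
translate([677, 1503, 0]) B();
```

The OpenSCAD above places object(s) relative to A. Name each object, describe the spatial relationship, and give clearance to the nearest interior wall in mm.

Clearances: x = 553, y = 1379; minimum 553 mm.

A is a house frame. B is a bench. The bench sits inside the house frame, centred. The clearance to the nearest interior wall is 553 mm.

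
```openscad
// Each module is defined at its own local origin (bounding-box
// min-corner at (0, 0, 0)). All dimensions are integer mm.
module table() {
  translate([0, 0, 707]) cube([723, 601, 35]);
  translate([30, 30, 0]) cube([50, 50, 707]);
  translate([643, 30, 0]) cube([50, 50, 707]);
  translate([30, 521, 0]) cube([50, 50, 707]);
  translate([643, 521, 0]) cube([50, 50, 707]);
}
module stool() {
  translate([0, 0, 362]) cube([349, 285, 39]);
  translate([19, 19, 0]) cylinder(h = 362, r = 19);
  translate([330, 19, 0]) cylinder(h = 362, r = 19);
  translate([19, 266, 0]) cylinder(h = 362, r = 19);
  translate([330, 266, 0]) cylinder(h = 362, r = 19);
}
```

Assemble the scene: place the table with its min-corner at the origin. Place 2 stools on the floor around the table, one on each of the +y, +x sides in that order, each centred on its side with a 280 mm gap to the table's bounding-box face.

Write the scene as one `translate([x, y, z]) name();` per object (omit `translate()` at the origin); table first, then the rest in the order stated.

table();
translate([187, 881, 0]) stool();
translate([1003, 158, 0]) stool();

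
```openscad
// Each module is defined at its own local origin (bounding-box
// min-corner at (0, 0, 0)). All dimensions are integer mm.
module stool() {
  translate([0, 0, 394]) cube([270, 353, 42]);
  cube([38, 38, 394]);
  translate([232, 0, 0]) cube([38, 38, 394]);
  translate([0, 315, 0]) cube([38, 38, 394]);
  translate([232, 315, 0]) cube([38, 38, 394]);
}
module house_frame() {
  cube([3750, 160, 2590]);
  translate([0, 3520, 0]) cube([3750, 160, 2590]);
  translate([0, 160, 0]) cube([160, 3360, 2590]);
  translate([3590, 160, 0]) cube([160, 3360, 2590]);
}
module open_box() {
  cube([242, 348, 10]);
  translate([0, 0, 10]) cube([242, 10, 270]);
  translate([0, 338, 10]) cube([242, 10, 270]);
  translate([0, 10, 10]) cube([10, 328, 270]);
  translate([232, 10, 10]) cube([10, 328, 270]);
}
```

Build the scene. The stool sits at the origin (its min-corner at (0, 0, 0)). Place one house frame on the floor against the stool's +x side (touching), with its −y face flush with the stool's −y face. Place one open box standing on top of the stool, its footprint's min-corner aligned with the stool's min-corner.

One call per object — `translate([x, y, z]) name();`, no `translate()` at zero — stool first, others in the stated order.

stool();
translate([270, 0, 0]) house_frame();
translate([0, 0, 436]) open_box();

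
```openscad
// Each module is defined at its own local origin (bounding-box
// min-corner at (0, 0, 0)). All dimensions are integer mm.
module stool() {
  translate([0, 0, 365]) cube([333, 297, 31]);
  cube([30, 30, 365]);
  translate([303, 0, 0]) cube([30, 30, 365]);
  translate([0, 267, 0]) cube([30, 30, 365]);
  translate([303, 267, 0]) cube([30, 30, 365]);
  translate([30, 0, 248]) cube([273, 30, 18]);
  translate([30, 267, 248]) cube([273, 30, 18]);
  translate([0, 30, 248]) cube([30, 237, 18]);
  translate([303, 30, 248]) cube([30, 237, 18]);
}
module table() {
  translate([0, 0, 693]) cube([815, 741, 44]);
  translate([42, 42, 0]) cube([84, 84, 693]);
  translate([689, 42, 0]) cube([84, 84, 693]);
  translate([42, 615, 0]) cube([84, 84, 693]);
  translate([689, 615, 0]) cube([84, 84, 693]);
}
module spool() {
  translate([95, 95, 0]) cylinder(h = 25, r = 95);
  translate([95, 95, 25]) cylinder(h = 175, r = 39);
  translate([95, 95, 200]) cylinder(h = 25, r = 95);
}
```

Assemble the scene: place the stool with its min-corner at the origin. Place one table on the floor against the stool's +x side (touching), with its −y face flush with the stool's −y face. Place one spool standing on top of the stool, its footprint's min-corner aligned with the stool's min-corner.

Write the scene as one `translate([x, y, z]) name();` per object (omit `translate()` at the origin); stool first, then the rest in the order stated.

stool();
translate([333, 0, 0]) table();
translate([0, 0, 396]) spool();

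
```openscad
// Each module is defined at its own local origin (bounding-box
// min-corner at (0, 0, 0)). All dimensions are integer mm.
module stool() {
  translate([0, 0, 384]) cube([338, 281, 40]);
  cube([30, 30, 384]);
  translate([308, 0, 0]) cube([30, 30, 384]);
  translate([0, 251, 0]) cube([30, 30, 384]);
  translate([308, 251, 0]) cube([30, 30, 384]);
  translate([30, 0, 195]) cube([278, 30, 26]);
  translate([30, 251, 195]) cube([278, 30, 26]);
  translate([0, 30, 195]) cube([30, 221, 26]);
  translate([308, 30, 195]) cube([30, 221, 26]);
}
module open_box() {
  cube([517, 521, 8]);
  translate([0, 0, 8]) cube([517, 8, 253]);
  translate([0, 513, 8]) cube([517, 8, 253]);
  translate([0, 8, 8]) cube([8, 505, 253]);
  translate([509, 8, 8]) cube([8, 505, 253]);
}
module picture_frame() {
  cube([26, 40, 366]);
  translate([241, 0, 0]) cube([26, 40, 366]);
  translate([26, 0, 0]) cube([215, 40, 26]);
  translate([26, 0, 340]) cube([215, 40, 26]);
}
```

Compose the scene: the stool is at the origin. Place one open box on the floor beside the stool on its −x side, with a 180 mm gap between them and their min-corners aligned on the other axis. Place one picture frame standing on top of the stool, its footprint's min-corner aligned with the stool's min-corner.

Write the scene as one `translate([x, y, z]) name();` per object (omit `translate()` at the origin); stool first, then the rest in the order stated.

stool();
translate([-697, 0, 0]) open_box();
translate([0, 0, 424]) picture_frame();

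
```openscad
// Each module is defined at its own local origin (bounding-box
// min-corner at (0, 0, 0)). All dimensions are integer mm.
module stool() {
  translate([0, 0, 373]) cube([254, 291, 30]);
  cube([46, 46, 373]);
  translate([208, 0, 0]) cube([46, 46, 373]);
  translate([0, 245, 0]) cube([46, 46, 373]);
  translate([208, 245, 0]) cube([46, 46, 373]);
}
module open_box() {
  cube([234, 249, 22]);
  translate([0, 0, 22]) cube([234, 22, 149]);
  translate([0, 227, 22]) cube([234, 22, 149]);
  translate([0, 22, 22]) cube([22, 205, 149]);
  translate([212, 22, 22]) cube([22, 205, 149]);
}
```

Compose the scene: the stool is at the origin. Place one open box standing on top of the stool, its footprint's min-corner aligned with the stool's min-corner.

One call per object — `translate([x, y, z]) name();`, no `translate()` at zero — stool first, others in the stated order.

stool();
translate([0, 0, 403]) open_box();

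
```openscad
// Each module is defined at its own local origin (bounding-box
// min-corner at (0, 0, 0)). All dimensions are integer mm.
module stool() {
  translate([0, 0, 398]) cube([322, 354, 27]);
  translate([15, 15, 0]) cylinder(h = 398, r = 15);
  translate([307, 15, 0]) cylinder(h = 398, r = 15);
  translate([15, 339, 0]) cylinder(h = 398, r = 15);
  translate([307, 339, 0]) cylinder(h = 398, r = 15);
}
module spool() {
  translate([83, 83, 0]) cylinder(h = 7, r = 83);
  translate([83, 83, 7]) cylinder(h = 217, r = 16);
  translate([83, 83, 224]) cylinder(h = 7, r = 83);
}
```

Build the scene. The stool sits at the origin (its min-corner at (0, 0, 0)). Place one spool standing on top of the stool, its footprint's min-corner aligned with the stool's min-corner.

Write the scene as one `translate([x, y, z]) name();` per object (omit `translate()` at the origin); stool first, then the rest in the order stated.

stool();
translate([0, 0, 425]) spool();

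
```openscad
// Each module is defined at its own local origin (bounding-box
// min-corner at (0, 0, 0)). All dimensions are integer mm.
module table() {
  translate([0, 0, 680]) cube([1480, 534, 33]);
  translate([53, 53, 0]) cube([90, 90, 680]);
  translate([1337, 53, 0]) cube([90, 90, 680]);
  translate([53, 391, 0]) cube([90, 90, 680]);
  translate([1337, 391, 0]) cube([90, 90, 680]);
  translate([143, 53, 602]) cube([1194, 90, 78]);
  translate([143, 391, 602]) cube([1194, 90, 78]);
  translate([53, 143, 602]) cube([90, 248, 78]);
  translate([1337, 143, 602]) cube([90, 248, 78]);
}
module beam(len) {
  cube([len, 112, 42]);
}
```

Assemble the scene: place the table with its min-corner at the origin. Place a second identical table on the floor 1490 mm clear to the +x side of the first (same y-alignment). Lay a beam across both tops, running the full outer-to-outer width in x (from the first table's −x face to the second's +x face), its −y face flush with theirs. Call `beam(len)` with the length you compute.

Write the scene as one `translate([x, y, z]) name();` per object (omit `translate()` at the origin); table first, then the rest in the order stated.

table();
translate([2970, 0, 0]) table();
translate([0, 0, 713]) beam(4450);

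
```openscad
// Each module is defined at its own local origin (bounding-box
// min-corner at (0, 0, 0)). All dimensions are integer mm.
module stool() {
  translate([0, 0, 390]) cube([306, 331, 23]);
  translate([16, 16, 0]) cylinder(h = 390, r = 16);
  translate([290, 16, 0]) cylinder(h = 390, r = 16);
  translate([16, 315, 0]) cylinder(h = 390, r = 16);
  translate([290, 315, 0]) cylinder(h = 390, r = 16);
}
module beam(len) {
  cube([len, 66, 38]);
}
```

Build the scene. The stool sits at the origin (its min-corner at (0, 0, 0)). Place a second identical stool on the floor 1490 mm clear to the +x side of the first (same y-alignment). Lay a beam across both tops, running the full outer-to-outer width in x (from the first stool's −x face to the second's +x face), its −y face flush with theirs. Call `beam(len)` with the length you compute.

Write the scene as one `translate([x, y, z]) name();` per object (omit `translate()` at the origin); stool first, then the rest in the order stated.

stool();
translate([1796, 0, 0]) stool();
translate([0, 0, 413]) beam(2102);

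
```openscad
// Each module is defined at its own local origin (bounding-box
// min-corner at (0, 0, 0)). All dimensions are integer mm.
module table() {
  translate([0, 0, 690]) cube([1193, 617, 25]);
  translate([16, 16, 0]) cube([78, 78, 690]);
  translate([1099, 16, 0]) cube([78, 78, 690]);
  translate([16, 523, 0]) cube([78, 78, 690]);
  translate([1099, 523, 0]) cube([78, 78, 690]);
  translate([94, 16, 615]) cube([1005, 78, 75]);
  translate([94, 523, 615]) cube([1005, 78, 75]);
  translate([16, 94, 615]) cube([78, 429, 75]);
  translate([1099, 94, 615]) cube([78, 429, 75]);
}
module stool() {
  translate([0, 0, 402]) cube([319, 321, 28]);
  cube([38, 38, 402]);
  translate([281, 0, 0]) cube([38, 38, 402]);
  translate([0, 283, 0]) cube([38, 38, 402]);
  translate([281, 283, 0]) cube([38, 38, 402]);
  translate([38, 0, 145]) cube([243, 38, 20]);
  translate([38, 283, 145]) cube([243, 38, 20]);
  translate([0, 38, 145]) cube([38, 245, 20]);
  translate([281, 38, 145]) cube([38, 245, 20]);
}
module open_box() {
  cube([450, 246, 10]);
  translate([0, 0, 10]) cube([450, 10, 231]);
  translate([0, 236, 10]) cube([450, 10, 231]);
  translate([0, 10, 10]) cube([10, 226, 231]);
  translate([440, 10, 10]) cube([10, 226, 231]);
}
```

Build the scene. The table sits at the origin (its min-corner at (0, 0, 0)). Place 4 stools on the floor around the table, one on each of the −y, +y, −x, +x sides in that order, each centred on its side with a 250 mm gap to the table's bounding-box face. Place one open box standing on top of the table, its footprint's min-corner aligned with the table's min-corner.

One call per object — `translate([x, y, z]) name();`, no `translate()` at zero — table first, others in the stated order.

table();
translate([437, -571, 0]) stool();
translate([437, 867, 0]) stool();
translate([-569, 148, 0]) stool();
translate([1443, 148, 0]) stool();
translate([0, 0, 715]) open_box();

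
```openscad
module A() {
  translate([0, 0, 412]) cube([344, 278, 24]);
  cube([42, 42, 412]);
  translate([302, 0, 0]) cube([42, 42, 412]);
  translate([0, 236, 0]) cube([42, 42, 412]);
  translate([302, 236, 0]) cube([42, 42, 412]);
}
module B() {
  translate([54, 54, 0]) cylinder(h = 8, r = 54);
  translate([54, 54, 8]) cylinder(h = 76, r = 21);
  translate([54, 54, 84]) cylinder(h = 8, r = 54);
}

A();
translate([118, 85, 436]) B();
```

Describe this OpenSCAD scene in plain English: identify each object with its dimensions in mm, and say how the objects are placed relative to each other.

A is a simple wooden stool: a rectangular seat 344 mm (x) by 278 mm (y), 24 mm thick, top face at z = 436 mm, on four square legs, each 42×42 mm in cross-section. The legs rest on z = 0, each flush with a corner of the seat.

B is a spool: two coaxial disc flanges of radius 54 mm and thickness 8 mm, joined by a core cylinder of radius 21 mm and height 76 mm. The lower flange rests on z = 0 and the three cylinders share a vertical axis.

The spool is on top of the stool, centred.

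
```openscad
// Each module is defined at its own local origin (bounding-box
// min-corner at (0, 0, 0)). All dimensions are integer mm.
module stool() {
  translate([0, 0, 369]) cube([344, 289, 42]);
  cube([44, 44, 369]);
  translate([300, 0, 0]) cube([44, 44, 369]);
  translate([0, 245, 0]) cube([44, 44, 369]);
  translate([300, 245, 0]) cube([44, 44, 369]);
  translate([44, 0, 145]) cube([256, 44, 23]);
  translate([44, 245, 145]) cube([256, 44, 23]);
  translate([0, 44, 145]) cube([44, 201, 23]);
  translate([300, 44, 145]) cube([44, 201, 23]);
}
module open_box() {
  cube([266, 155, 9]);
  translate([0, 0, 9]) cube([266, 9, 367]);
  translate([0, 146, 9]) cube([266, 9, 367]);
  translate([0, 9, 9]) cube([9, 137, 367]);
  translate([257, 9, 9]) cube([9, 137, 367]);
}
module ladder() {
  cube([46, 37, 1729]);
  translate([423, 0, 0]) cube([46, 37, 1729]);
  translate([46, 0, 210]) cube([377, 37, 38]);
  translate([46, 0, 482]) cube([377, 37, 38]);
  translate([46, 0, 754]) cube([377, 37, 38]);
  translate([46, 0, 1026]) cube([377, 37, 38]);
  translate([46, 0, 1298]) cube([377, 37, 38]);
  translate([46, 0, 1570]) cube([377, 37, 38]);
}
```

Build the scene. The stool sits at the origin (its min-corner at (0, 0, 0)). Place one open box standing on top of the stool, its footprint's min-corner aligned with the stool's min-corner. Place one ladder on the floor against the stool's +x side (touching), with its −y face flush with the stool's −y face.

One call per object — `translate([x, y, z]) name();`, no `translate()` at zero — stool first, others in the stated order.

stool();
translate([0, 0, 411]) open_box();
translate([344, 0, 0]) ladder();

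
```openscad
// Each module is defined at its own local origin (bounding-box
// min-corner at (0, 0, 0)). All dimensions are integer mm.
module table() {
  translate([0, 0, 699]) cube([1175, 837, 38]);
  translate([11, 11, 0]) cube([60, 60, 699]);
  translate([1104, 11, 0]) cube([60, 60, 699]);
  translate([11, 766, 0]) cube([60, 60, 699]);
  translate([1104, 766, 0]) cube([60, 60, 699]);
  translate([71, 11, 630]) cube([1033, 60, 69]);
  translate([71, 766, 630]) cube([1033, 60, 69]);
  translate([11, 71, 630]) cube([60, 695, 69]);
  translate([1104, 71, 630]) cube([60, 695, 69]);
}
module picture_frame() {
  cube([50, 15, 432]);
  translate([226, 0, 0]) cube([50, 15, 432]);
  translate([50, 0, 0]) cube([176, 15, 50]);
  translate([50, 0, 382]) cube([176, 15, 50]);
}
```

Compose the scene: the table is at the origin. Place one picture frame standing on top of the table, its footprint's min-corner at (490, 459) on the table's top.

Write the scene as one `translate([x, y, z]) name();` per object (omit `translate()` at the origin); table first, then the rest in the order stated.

table();
translate([490, 459, 737]) picture_frame();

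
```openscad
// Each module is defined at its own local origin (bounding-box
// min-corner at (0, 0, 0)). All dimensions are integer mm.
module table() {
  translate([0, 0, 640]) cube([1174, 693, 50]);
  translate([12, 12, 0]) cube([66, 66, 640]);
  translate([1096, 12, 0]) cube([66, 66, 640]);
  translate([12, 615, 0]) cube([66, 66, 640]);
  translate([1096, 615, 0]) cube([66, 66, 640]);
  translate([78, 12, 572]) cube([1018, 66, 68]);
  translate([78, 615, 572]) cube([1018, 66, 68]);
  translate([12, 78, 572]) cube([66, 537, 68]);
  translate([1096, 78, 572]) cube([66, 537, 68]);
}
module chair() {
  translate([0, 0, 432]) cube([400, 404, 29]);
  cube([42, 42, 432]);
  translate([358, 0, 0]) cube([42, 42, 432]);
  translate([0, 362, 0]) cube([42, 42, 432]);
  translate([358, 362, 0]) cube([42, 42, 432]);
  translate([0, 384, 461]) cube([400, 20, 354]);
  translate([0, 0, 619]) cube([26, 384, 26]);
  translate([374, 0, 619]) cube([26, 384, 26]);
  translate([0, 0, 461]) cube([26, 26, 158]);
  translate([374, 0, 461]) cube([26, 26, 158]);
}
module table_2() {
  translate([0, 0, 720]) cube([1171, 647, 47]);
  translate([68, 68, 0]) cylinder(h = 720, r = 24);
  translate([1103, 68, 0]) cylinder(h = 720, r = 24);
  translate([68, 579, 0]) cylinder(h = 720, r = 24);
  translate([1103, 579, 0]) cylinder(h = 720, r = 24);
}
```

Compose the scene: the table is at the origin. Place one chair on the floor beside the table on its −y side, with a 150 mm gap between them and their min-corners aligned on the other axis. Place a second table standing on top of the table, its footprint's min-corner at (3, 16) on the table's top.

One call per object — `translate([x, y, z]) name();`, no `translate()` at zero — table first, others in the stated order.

table();
translate([0, -554, 0]) chair();
translate([3, 16, 690]) table_2();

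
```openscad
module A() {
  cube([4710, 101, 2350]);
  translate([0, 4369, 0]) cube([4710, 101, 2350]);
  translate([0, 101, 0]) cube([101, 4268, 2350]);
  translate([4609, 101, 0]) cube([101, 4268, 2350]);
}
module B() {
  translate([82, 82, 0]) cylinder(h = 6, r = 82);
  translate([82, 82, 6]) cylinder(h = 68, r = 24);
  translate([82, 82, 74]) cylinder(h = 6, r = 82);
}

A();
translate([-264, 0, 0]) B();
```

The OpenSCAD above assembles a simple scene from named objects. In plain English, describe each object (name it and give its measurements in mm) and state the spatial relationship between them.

A is a box-shaped house frame (walls only): outside footprint 4710×4470 mm, wall height 2350 mm, wall thickness 101 mm. The two y-facing walls run the full x-width; the two x-facing walls fit between the inner faces of the y-facing walls.

B is a spool: two coaxial disc flanges of radius 82 mm and thickness 6 mm, joined by a core cylinder of radius 24 mm and height 68 mm. The lower flange rests on z = 0 and the three cylinders share a vertical axis.

The spool is on the floor beside the house frame on its −x side.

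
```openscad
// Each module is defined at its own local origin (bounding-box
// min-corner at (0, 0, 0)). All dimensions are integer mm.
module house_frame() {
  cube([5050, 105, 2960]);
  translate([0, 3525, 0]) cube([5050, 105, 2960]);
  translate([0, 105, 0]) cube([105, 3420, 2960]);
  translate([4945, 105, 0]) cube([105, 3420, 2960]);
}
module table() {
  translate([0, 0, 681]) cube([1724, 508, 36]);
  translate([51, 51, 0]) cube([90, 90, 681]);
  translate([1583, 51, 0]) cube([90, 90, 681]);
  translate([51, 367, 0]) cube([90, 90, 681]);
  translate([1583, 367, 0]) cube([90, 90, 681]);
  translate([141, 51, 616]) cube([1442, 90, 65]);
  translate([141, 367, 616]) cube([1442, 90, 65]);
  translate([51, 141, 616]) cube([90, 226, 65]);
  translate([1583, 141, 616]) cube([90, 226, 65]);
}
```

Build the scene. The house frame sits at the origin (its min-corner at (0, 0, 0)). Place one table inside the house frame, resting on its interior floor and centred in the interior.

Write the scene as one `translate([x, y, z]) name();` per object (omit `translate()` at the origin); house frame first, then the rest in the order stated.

house_frame();
translate([1663, 1561, 0]) table();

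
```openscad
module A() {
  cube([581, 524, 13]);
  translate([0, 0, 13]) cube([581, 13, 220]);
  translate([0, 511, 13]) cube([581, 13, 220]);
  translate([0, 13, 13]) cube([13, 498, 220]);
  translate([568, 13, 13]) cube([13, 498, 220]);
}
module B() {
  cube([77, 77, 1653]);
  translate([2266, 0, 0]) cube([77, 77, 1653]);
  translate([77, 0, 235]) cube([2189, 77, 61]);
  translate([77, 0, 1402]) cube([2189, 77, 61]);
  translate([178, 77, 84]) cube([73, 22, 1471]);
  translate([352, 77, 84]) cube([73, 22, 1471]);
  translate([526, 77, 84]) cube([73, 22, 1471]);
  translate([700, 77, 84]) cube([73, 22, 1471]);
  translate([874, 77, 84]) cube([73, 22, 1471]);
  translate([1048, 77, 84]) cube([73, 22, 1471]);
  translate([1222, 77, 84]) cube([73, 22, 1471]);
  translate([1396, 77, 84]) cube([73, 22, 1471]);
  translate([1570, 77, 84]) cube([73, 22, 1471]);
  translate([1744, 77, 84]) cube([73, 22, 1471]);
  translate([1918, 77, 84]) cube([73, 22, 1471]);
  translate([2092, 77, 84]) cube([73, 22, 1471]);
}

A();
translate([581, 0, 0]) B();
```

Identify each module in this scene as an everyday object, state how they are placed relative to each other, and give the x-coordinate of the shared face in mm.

A is an open box. B is a fence section. The fence section is against the open box's +x side, with their −y faces flush. The x-coordinate of the shared face is 581 mm.

The open box's +x face and the fence section's −x face are both at x = 581 mm.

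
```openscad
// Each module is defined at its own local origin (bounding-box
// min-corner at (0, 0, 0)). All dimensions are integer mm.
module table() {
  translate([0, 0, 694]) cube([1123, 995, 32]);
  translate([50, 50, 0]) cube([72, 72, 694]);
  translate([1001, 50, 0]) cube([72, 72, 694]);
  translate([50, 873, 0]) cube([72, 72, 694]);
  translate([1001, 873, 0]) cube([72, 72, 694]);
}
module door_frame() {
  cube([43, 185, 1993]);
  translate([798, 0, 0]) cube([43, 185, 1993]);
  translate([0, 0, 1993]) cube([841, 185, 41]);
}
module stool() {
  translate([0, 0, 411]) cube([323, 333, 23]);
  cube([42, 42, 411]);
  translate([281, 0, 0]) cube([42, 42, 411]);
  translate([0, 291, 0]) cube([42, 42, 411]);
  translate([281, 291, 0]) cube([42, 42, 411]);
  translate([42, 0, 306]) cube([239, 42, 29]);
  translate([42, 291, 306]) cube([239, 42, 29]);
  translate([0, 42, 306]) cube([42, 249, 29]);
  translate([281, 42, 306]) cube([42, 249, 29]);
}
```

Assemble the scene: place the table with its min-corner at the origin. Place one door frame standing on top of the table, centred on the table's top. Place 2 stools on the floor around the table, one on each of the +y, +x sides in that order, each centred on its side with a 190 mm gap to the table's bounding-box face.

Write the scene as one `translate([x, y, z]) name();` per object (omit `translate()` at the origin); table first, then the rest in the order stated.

table();
translate([141, 405, 726]) door_frame();
translate([400, 1185, 0]) stool();
translate([1313, 331, 0]) stool();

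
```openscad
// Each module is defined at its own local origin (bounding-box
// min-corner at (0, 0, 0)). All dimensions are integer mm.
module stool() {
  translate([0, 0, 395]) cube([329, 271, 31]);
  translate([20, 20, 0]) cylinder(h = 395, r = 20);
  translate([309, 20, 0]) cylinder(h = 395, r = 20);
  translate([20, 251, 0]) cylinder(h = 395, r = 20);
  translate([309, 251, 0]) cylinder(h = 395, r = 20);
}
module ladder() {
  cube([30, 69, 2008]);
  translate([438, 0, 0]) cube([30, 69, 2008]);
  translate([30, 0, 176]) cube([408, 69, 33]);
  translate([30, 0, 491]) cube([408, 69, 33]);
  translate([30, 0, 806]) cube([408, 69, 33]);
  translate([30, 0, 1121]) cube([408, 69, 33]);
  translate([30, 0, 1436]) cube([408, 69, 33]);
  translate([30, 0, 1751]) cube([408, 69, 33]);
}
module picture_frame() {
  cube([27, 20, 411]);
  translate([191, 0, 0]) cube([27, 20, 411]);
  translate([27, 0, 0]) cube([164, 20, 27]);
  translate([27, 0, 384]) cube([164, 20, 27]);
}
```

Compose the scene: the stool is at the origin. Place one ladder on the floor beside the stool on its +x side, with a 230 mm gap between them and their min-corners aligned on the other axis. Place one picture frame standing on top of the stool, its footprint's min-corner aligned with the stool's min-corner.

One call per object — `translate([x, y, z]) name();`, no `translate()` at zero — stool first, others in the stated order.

stool();
translate([559, 0, 0]) ladder();
translate([0, 0, 426]) picture_frame();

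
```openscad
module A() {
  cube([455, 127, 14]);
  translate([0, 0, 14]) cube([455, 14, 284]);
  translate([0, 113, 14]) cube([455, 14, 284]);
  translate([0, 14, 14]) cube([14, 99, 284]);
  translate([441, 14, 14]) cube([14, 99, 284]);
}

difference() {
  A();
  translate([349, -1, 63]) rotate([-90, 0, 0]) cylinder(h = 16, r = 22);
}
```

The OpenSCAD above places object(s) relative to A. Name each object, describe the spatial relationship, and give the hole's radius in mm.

A is an open box. The open box has a circular hole through its front wall. The hole's radius is 22 mm.

The subtracted cylinder has r = 22 mm.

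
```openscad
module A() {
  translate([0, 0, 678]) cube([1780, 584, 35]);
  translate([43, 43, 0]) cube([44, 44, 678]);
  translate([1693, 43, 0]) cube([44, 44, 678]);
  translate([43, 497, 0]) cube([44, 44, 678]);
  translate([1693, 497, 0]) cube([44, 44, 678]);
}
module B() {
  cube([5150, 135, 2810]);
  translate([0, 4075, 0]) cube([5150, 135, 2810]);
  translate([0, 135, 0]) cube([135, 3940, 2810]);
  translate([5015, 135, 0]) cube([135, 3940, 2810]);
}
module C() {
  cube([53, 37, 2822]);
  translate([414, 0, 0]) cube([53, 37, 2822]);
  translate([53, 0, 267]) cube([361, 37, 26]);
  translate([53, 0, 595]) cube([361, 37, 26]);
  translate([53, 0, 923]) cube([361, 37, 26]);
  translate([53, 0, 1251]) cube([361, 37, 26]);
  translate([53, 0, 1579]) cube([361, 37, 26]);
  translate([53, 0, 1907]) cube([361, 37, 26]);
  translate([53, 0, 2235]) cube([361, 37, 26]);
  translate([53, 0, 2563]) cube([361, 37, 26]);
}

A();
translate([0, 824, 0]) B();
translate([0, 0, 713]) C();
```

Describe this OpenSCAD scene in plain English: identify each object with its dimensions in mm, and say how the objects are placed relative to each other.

A is a table with a 1780×584 mm rectangular top, 35 mm thick, top surface at z = 713 mm, supported by four 44×44 mm square legs, each inset 43 mm from the nearest pair of top edges, running from the floor.

B is a box-shaped house frame (walls only): outside footprint 5150×4210 mm, wall height 2810 mm, wall thickness 135 mm. The two y-facing walls run the full x-width; the two x-facing walls fit between the inner faces of the y-facing walls.

C is a straight ladder. Two 53×37 mm vertical rails, 2822 mm tall, stand 467 mm apart (outside-to-outside) with their front faces coplanar on the −y side. 8 rungs, each 37 mm deep and 26 mm tall, span between the inner faces of the rails, front faces flush with the rails. The lowest rung's underside is at z = 267 mm and rungs are spaced 328 mm apart (underside to underside).

The house frame is on the floor beside the table on its +y side. The ladder is on top of the table.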